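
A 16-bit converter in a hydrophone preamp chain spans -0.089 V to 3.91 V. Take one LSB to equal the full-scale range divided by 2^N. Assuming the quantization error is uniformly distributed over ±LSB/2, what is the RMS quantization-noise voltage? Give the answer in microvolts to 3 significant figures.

17.6 µV

Span: 3.91 V − (-0.089 V) = 3.999 V.
LSB = 3.999 V ÷ 2^16 = 3.999/65536 V = 61.020 µV.
V_rms = LSB/√12 = 61.020 µV / √12 = 17.6 µV.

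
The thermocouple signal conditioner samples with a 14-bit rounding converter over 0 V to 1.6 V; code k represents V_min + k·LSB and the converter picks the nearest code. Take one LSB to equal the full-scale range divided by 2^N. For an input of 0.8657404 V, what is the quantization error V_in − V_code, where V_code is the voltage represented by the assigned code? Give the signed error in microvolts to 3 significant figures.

+17.7 µV

Range is 1.6 V. LSB = 1.6 V / 2^14 ≈ 97.66 µV.
(0.8657404 − (0)) / LSB = 0.8657404 × 16384/1.6 = 8865.1817. Nearest integer: k = 8865.
V_code = V_min + k × range/2^14 = 0 + 8865 × 1.6/16384 = 0.86572265625 V.
V_in − V_code = 0.8657404 − (0.86572265625) = +17.7 µV.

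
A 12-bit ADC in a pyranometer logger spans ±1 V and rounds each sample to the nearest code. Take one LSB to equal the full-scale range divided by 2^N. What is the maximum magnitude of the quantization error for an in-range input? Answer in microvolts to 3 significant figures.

244 µV

Full-scale range = 1 V − (-1 V) = 2 V.
LSB = 2 V / 2^12 = 488.28 µV.
Worst-case error for round-to-nearest is half an LSB: 244 µV.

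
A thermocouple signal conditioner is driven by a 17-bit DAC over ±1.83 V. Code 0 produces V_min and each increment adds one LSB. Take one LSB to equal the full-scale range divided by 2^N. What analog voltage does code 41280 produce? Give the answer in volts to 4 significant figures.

The full-scale span is 1.83 − (-1.83) = 3.66 V. LSB = 3.66 V / 2^17.
V_out = -1.83 + 41280 × (3.66/131072) V
      = -1.83 + 1.15269 = -0.677314 V.

-0.6773 V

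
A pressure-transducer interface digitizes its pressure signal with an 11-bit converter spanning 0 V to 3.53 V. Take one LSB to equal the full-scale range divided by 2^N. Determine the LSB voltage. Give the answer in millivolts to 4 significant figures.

1.724 mV

V_FS = 3.53 V.
2^11 = 2048 levels.
LSB = 3.53 V ÷ 2^11 = 3.53/2048 V = 1.724 mV.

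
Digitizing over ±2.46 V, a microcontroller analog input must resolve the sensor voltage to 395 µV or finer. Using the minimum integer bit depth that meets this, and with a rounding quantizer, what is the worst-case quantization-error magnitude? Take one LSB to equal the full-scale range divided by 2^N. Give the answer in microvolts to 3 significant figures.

Span: 2.46 V − (-2.46 V) = 4.92 V.
4.92 V / 395 µV = 12460. Since 2^13 = 8192 and 2^14 = 16384, N = 14.
Step size = 4.92/16384 V = 300.29 µV.
Max error for round-to-nearest is LSB/2 = 150 µV.

150 µV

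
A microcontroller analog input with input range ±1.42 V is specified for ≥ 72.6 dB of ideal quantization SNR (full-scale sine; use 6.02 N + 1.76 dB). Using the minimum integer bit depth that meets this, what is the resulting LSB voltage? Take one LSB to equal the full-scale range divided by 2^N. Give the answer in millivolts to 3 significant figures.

0.693 mV

The full-scale span is 1.42 − (-1.42) = 2.84 V.
6.02 N + 1.76 ≥ 72.6 gives N ≥ 11.767, so the minimum integer is 12.
LSB = 2.84 V / 2^12 = 0.693 mV.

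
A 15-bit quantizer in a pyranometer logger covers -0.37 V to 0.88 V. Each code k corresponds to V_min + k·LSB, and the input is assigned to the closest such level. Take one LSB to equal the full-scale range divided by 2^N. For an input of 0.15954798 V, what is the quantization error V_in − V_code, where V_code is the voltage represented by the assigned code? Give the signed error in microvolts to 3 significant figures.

−8.29 µV

Full-scale range = 0.88 V − (-0.37 V) = 1.25 V. LSB = 1.25 V / 2^15 ≈ 38.15 µV.
(0.15954798 − (-0.37)) / LSB = 0.52954798 × 32768/1.25 = 13881.7826. Nearest integer: k = 13882.
V_code = -0.37 + (13882/32768) × 1.25 = 0.15955627441 V.
Error = V_in − V_code = 0.15954798 − (0.15955627441) = −8.29 µV.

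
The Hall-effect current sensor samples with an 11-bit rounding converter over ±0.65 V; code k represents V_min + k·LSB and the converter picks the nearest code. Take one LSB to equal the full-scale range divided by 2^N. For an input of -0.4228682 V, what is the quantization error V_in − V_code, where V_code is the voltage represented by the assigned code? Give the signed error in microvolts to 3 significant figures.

−114 µV

Range = 0.65 − (-0.65) = 1.3 V. LSB = 1.3 V / 2^11 ≈ 0.6348 mV.
(V_in − V_min)/LSB = (-0.4228682 − (-0.65)) × 2048/1.3 = 357.8199 → nearest code k = 358.
V_code = V_min + k × range/2^11 = -0.65 + 358 × 1.3/2048 = -0.4227539063 V.
Error = V_in − V_code = -0.4228682 − (-0.4227539063) = −114 µV.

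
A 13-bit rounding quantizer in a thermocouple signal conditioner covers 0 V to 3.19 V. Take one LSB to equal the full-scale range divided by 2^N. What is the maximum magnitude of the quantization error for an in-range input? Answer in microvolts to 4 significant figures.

194.7 µV

Range is 3.19 V.
One LSB is 3.19 V / 8192 = 389.404 µV.
Worst-case error for round-to-nearest is half an LSB: 194.7 µV.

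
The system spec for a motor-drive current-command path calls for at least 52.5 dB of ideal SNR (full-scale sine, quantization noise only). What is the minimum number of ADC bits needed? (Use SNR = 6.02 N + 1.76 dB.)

9 bits

N ≥ (52.5 − 1.76)/6.02 = 8.429 → N_min = 9.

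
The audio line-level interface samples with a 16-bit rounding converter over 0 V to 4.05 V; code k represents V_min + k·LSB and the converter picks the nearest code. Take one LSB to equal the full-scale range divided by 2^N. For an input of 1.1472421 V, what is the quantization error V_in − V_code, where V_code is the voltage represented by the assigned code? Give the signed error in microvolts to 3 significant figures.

+22.3 µV

Range is 4.05 V. LSB = 4.05 V / 2^16 ≈ 61.80 µV.
(1.1472421 − (0)) / LSB = 1.1472421 × 65536/4.05 = 18564.3601. Nearest integer: k = 18564.
V_code = 0 + (18564/65536) × 4.05 = 1.1472198486 V.
e = 1.1472421 − (1.1472198486) = +22.3 µV.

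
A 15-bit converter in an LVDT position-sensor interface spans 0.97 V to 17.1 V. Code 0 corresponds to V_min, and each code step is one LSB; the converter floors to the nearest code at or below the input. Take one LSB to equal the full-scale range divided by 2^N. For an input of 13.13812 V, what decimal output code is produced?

Range = 17.1 − (0.97) = 16.13 V. LSB = 16.13 V / 2^15 ≈ 492.2 µV.
(V_in − V_min) × 2^15/range = (13.13812 − (0.97)) × 32768/16.13 = 24719.464.
Floor → code = 24719.

24719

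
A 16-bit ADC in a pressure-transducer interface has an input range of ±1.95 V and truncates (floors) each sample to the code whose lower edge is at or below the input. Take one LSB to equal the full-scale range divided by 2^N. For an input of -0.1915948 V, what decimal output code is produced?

The full-scale span is 1.95 − (-1.95) = 3.9 V. LSB = 3.9 V / 2^16 ≈ 59.51 µV.
code = ⌊(V_in − V_min)/LSB⌋ = ⌊(V_in − V_min) × 2^16 / range⌋
     = ⌊(-0.1915948 − (-1.95)) × 65536 / 3.9⌋ = ⌊1.7584052 × 65536/3.9⌋
     = ⌊29548.421⌋ = 29548.

29548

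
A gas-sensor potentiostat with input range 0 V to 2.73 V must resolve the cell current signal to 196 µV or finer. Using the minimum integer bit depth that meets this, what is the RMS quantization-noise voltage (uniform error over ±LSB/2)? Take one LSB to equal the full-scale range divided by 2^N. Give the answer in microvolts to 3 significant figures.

48.1 µV

Span = 2.73 V.
Need 2^N ≥ 2.73 V / 196 µV = 13930 → N_min = 14.
Step size = 2.73/16384 V = 166.63 µV.
σ_q = LSB/√12 = 166.63 µV/3.4641 = 48.1 µV.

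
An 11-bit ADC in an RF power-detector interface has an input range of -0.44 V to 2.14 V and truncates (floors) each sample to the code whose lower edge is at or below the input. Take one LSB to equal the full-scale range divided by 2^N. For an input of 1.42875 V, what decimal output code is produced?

Span: 2.14 V − (-0.44 V) = 2.58 V. LSB = 2.58 V / 2^11 ≈ 1.260 mV.
V_in − V_min = 1.42875 − (-0.44) = 1.86875 V.
Divide by LSB: 1.86875 × 2048/2.58 = 1483.4109.
Truncating gives code 1483.

1483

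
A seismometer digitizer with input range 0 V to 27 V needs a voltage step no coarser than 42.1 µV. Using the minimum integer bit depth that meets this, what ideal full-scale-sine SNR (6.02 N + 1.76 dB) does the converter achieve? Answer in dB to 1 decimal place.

V_FS = 27 V.
Levels needed ≥ 27/42.1 µV = 641300. 2^20 = 1048576 suffices, so N_min = 20.
SNR = 6.02 × 20 + 1.76 = 122.16 dB.

122.2 dB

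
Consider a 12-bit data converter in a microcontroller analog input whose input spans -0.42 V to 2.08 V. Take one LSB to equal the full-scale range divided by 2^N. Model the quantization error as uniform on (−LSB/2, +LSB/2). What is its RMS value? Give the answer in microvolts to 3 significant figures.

176 µV

Range = 2.08 − (-0.42) = 2.5 V.
One LSB is 2.5 V / 4096 = 0.61035 mV.
For a uniform distribution on [−LSB/2, +LSB/2], V_rms = LSB/√12 = 0.61035 mV/3.4641 = 176 µV.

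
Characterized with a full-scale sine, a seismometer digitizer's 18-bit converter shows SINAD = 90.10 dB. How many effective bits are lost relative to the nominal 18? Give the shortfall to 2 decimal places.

3.33 bits

N_eff = (90.10 − 1.76)/6.02 = 14.6744 bits.
Lost resolution: 18 − 14.6744 = 3.3256 bits.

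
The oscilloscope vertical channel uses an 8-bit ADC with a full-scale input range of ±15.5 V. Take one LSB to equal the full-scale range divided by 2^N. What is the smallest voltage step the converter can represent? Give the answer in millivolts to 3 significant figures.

121 mV

Span: 15.5 V − (-15.5 V) = 31 V.
Number of codes = 2^8 = 256.
LSB = 31 V ÷ 2^8 = 31/256 V = 121 mV.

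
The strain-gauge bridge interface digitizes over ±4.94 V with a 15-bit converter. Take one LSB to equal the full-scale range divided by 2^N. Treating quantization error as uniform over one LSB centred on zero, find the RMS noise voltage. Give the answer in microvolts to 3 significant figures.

Span: 4.94 V − (-4.94 V) = 9.88 V.
LSB = 9.88 V / 2^15 = 301.51 µV.
V_rms = LSB/√12 = 301.51 µV / √12 = 87.0 µV.

87.0 µV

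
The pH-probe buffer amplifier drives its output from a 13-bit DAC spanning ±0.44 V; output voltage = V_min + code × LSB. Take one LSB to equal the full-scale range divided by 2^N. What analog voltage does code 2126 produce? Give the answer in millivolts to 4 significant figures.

-211.6 mV

Span: 0.44 V − (-0.44 V) = 0.88 V. LSB = 0.88 V / 2^13.
Output = V_min + (2126/8192) × range = -0.44 + 0.259521 × 0.88 V
      = -0.44 V + 0.228379 V = -0.211621 V.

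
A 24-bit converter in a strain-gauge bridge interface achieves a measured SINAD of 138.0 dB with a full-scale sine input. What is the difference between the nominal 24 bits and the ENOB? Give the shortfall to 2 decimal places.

1.37 bits

ENOB = (SINAD − 1.76)/6.02 = (138.0 − 1.76)/6.02 = 22.6312 bits.
24 − 22.6312 = 1.37 bits below nominal.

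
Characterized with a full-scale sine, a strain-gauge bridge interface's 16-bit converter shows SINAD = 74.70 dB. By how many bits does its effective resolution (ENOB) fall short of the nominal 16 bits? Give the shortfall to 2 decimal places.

N_eff = (74.70 − 1.76)/6.02 = 12.1163 bits.
16 − 12.1163 = 3.88 bits below nominal.

3.88 bits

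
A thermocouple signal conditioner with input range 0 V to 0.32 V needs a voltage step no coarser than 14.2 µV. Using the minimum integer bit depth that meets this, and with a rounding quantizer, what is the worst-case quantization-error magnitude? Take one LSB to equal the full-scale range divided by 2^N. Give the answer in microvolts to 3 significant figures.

4.88 µV

V_FS = 0.32 V.
0.32 V / 14.2 µV = 22540. Since 2^14 = 16384 and 2^15 = 32768, N = 15.
LSB = 0.32 V ÷ 2^15 = 0.32/32768 V = 9.7656 µV.
|e|_max = LSB/2 = 4.88 µV.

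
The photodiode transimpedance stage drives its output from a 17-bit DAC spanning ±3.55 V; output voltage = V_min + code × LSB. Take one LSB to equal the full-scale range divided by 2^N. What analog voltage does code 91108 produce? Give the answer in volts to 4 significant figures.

1.385 V

The full-scale span is 3.55 − (-3.55) = 7.1 V. LSB = 7.1 V / 2^17.
V_out = -3.55 + 91108 × (7.1/131072) V
      = -3.55 V + 4.93520 V = 1.38520 V.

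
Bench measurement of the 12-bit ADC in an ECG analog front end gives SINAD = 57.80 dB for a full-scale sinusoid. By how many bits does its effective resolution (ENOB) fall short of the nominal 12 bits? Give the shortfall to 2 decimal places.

2.69 bits

ENOB = (SINAD − 1.76)/6.02 = (57.80 − 1.76)/6.02 = 9.3090 bits.
Lost resolution: 12 − 9.3090 = 2.6910 bits.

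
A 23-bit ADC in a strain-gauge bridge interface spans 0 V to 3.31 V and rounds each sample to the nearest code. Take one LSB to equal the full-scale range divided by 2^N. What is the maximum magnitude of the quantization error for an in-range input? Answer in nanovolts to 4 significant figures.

Span = 3.31 V.
Step size = 3.31/8388608 V = 394.583 nV.
Worst-case error for round-to-nearest is half an LSB: 197.3 nV.

197.3 nV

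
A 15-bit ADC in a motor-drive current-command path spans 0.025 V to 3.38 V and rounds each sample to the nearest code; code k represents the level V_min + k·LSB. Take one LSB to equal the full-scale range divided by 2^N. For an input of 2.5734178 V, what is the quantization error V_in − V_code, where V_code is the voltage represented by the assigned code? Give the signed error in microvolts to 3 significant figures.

+18.4 µV

The full-scale span is 3.38 − (0.025) = 3.355 V. LSB = 3.355 V / 2^15 ≈ 102.4 µV.
Position in LSBs: (2.5734178 − (0.025)) × 32768/3.355 = 24890.1802; rounding gives k = 24890.
Reconstructed level: 0.025 + 24890 × 3.355/32768 V = 2.5733993530 V.
Error = V_in − V_code = 2.5734178 − (2.5733993530) = +18.4 µV.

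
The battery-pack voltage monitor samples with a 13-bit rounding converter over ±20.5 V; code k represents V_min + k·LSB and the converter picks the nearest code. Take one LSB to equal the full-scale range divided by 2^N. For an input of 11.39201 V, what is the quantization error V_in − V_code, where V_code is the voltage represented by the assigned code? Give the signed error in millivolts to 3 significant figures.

+0.897 mV

Full-scale range = 20.5 V − (-20.5 V) = 41 V. LSB = 41 V / 2^13 ≈ 5.005 mV.
Position in LSBs: (11.39201 − (-20.5)) × 8192/41 = 6372.1792; rounding gives k = 6372.
V_code = -20.5 + (6372/8192) × 41 = 11.39111328 V.
V_in − V_code = 11.39201 − (11.39111328) = +0.897 mV.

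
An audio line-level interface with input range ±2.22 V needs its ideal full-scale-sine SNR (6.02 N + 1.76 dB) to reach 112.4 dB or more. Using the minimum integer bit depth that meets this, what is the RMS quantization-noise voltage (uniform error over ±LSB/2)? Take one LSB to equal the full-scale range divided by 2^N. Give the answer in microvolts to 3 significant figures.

2.44 µV

Range = 2.22 − (-2.22) = 4.44 V.
Solving 6.02 N ≥ 112.4 − 1.76: N ≥ 18.379. Round up → N = 19.
LSB = 4.44 V / 2^19 = 8.4686 µV.
RMS noise = LSB/√12 = 2.44 µV.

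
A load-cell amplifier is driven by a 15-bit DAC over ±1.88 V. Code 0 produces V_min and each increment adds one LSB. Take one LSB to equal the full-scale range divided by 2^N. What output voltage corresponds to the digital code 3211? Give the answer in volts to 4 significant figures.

-1.512 V

The full-scale span is 1.88 − (-1.88) = 3.76 V. LSB = 3.76 V / 2^15.
V_out = -1.88 + 3211 × (3.76/32768) V
      = -1.88 V + 0.368450 V = -1.51155 V.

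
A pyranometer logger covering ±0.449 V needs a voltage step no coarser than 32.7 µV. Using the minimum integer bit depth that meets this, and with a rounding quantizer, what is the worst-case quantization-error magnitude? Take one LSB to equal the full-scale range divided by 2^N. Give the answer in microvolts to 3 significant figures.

13.7 µV

The full-scale span is 0.449 − (-0.449) = 0.898 V.
0.898 V / 32.7 µV = 27460. Since 2^14 = 16384 and 2^15 = 32768, N = 15.
LSB = 0.898 V ÷ 2^15 = 0.898/32768 V = 27.405 µV.
|e|_max = LSB/2 = 13.7 µV.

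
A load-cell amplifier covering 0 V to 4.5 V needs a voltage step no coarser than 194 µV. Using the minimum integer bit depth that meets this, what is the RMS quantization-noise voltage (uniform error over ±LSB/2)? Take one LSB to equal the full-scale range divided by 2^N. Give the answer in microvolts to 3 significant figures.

V_FS = 4.5 V.
Required number of levels: 4.5/194 µV = 23196; smallest N with 2^N ≥ that is 15.
LSB = 4.5 V / 2^15 = 137.33 µV.
RMS noise = LSB/√12 = 39.6 µV.

39.6 µV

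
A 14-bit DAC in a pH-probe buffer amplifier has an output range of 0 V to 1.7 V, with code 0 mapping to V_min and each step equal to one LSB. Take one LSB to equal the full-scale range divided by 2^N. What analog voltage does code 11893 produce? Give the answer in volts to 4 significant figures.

Range is 1.7 V. LSB = 1.7 V / 2^14.
Output = V_min + (11893/16384) × range = 0 + 0.725891 × 1.7 V
      = 0 + 1.23401 = 1.23401 V.

1.234 V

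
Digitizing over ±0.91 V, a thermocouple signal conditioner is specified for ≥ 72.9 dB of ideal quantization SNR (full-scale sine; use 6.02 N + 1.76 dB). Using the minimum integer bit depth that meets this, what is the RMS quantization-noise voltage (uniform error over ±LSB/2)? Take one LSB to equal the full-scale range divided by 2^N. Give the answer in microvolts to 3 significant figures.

Full-scale range = 0.91 V − (-0.91 V) = 1.82 V.
Required N = ⌈(72.9 − 1.76)/6.02⌉ = ⌈11.817⌉ = 12.
LSB = 1.82 V ÷ 2^12 = 1.82/4096 V = 444.34 µV.
RMS noise = LSB/√12 = 128 µV.

128 µV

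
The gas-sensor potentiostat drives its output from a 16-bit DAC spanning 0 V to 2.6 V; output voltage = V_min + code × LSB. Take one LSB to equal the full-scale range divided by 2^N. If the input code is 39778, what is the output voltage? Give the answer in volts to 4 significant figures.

V_FS = 2.6 V. LSB = 2.6 V / 2^16.
Output = V_min + (39778/65536) × range = 0 + 0.606964 × 2.6 V
      = 0 V + 1.57811 V = 1.57811 V.

1.578 V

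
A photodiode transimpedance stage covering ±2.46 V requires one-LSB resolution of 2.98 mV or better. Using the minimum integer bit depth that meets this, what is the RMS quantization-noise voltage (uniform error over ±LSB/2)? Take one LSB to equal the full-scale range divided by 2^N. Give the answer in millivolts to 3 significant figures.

0.693 mV

Full-scale range = 2.46 V − (-2.46 V) = 4.92 V.
4.92 V / 2.98 mV = 1651. Since 2^10 = 1024 and 2^11 = 2048, N = 11.
One LSB is 4.92 V / 2048 = 2.4023 mV.
V_rms = LSB/√12 = 0.693 mV.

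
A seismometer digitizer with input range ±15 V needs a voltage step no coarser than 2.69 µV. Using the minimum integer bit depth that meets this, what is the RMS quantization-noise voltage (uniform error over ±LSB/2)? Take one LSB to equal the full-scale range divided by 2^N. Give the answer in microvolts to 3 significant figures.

The full-scale span is 15 − (-15) = 30 V.
Levels needed ≥ 30/2.69 µV = 1.115e7. 2^24 = 16777216 suffices, so N_min = 24.
LSB = 30 V ÷ 2^24 = 30/16777216 V = 1.7881 µV.
V_rms = LSB/√12 = 0.516 µV.

0.516 µV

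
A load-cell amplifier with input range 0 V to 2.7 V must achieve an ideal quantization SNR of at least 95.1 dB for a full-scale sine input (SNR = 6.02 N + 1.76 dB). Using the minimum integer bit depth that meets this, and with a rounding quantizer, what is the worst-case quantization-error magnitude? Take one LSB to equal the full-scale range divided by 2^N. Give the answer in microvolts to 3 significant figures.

Span = 2.7 V.
N ≥ (95.1 − 1.76)/6.02 = 15.505 → N_min = 16.
LSB = 2.7 V / 2^16 = 41.199 µV.
Half an LSB is 20.6 µV.

20.6 µV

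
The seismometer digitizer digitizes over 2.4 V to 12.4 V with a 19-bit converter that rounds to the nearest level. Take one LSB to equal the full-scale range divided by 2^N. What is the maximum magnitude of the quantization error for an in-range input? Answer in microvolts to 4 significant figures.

The full-scale span is 12.4 − (2.4) = 10 V.
LSB = 10 V / 2^19 = 19.0735 µV.
Worst-case error for round-to-nearest is half an LSB: 9.537 µV.

9.537 µV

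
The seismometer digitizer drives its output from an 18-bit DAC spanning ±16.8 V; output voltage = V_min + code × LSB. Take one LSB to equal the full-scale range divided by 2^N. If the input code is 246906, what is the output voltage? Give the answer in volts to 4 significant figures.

The full-scale span is 16.8 − (-16.8) = 33.6 V. LSB = 33.6 V / 2^18.
Output = V_min + (246906/262144) × range = -16.8 + 0.941872 × 33.6 V
      = -16.8 V + 31.6469 V = 14.8469 V.

14.85 V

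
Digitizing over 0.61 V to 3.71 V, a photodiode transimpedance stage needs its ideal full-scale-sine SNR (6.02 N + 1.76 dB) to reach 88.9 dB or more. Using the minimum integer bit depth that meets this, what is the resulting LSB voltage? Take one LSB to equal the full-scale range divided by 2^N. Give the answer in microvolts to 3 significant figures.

Span: 3.71 V − (0.61 V) = 3.1 V.
6.02 N + 1.76 ≥ 88.9 gives N ≥ 14.475, so the minimum integer is 15.
LSB = 3.1 V / 2^15 = 94.6 µV.

94.6 µV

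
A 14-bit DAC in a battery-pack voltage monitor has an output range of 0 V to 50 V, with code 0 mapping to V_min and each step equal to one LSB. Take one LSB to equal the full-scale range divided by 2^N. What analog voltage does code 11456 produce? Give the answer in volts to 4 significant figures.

34.96 V

V_FS = 50 V. LSB = 50 V / 2^14.
V_out = 0 + 11456 × (50/16384) V
      = 0 + 34.9609 = 34.9609 V.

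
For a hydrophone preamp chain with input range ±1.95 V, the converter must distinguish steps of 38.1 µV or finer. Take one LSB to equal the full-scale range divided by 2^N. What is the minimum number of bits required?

Span: 1.95 V − (-1.95 V) = 3.9 V.
Required number of levels: 3.9/38.1 µV = 102360; smallest N with 2^N ≥ that is 17.

17 bits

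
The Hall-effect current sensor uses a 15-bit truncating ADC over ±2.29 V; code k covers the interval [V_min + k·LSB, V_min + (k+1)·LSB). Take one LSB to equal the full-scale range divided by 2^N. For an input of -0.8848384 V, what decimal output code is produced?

10053

Full-scale range = 2.29 V − (-2.29 V) = 4.58 V. LSB = 4.58 V / 2^15 ≈ 139.8 µV.
code = ⌊(V_in − V_min)/LSB⌋ = ⌊(V_in − V_min) × 2^15 / range⌋
     = ⌊(-0.8848384 − (-2.29)) × 32768 / 4.58⌋ = ⌊1.4051616 × 32768/4.58⌋
     = ⌊10053.348⌋ = 10053.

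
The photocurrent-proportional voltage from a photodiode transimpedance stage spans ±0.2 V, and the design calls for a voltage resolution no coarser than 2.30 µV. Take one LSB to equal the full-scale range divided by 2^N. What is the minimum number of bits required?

18 bits

Full-scale range = 0.2 V − (-0.2 V) = 0.4 V.
Need 2^N ≥ 0.4 V / 2.30 µV = 173900 → N_min = 18.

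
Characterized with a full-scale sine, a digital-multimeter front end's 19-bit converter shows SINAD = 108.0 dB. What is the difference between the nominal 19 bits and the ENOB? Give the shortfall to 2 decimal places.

ENOB = (SINAD − 1.76)/6.02 = (108.0 − 1.76)/6.02 = 17.6478 bits.
Lost resolution: 19 − 17.6478 = 1.3522 bits.

1.35 bits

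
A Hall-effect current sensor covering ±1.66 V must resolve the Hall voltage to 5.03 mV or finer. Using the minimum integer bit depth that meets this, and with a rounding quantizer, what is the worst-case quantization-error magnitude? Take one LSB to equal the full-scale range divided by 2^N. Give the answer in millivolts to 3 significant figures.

1.62 mV

Full-scale range = 1.66 V − (-1.66 V) = 3.32 V.
Need 2^N ≥ 3.32 V / 5.03 mV = 660.0 → N_min = 10.
LSB = 3.32 V ÷ 2^10 = 3.32/1024 V = 3.2422 mV.
Half an LSB is 1.62 mV.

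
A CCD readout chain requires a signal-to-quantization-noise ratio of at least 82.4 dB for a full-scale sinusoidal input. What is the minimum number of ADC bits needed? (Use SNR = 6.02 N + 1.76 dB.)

14 bits

Required N = ⌈(82.4 − 1.76)/6.02⌉ = ⌈13.395⌉ = 14.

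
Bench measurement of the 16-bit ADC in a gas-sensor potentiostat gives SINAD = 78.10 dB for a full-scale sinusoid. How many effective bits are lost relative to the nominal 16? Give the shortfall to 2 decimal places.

3.32 bits

ENOB = (SINAD − 1.76)/6.02 = (78.10 − 1.76)/6.02 = 12.6811 bits.
16 − 12.6811 = 3.32 bits below nominal.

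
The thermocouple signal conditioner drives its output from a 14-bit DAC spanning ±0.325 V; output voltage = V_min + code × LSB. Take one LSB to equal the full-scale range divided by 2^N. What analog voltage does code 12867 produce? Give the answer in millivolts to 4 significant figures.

The full-scale span is 0.325 − (-0.325) = 0.65 V. LSB = 0.65 V / 2^14.
V_out = -0.325 + 12867 × (0.65/16384) V
      = -0.325 + 0.510471 = 0.185471 V.

185.5 mV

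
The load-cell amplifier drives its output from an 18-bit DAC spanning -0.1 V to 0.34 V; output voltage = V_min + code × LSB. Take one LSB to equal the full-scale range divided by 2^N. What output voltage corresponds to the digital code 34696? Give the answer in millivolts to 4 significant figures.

Range = 0.34 − (-0.1) = 0.44 V. LSB = 0.44 V / 2^18.
V_out = -0.1 + 34696 × (0.44/262144) V
      = -0.1 V + 0.0582361 V = -0.0417639 V.

-41.76 mV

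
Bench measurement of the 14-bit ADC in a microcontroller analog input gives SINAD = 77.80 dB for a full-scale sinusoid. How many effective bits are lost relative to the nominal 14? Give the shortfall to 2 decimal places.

ENOB = (SINAD − 1.76)/6.02 = (77.80 − 1.76)/6.02 = 12.6312 bits.
Lost resolution: 14 − 12.6312 = 1.3688 bits.

1.37 bits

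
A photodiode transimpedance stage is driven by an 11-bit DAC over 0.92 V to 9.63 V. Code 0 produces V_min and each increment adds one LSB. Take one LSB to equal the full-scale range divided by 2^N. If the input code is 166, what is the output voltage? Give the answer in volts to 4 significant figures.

1.626 V

Full-scale range = 9.63 V − (0.92 V) = 8.71 V. LSB = 8.71 V / 2^11.
V_out = V_min + code × LSB = 0.92 V + 166 × 8.71 V / 2048
      = 0.92 + 0.705986 = 1.62599 V.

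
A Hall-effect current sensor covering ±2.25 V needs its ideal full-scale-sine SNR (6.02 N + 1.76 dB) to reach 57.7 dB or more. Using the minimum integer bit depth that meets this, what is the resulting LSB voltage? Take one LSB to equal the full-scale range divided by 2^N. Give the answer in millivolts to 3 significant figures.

Full-scale range = 2.25 V − (-2.25 V) = 4.5 V.
Required N = ⌈(57.7 − 1.76)/6.02⌉ = ⌈9.292⌉ = 10.
Step size = 4.5/1024 V = 4.39 mV.

4.39 mV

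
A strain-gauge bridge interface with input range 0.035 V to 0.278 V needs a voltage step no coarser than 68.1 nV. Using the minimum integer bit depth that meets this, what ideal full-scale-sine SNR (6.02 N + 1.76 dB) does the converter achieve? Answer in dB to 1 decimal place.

134.2 dB

Full-scale range = 0.278 V − (0.035 V) = 0.243 V.
Need 2^N ≥ 0.243 V / 68.1 nV = 3.568e6 → N_min = 22.
6.02(22) + 1.76 = 134.20 dB.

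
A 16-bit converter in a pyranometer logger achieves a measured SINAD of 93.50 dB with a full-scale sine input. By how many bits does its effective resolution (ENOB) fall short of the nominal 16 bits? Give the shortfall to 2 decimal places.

N_eff = (93.50 − 1.76)/6.02 = 15.2392 bits.
Lost resolution: 16 − 15.2392 = 0.7608 bits.

0.76 bits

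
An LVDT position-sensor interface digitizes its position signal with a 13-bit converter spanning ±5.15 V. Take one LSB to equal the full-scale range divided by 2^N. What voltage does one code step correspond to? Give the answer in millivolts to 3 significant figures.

1.26 mV

Range = 5.15 − (-5.15) = 10.3 V.
Number of codes = 2^13 = 8192.
Step size = 10.3/8192 V = 1.26 mV.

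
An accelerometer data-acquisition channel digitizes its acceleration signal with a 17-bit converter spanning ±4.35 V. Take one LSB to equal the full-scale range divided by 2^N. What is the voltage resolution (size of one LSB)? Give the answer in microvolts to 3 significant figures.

66.4 µV

The full-scale span is 4.35 − (-4.35) = 8.7 V.
Number of codes = 2^17 = 131072.
LSB = 8.7 V ÷ 2^17 = 8.7/131072 V = 66.4 µV.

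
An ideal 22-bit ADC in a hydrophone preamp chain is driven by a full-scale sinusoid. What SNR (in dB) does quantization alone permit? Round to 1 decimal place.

Ideal quantization SNR: 6.02 × 22 + 1.76 dB = 134.2 dB.

134.2 dB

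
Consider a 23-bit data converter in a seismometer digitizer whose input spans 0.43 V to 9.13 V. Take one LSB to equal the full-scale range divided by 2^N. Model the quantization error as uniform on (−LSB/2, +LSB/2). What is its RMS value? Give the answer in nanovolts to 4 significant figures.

Range = 9.13 − (0.43) = 8.7 V.
LSB = 8.7 V / 2^23 = 1.03712 µV.
V_rms = LSB/√12 = 1.03712 µV / √12 = 299.4 nV.

299.4 nV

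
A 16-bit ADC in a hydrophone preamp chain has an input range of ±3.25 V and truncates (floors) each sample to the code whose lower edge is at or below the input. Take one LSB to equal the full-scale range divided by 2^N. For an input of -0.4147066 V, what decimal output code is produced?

28586

The full-scale span is 3.25 − (-3.25) = 6.5 V. LSB = 6.5 V / 2^16 ≈ 99.18 µV.
V_in − V_min = -0.4147066 − (-3.25) = 2.8352934 V.
Divide by LSB: 2.8352934 × 65536/6.5 = 28586.7367.
Truncating gives code 28586.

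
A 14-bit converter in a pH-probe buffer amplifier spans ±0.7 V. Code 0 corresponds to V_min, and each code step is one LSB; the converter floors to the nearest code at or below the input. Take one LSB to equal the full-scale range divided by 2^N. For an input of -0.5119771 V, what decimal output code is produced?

2200

Range = 0.7 − (-0.7) = 1.4 V. LSB = 1.4 V / 2^14 ≈ 85.45 µV.
V_in − V_min = -0.5119771 − (-0.7) = 0.1880229 V.
Divide by LSB: 0.1880229 × 16384/1.4 = 2200.4051.
Truncating gives code 2200.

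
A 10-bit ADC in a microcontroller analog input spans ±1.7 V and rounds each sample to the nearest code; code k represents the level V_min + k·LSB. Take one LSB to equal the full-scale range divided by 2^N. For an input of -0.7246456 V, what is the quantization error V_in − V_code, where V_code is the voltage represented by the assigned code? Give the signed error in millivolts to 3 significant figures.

−0.817 mV

Full-scale range = 1.7 V − (-1.7 V) = 3.4 V. LSB = 3.4 V / 2^10 ≈ 3.320 mV.
Position in LSBs: (-0.7246456 − (-1.7)) × 1024/3.4 = 293.7538; rounding gives k = 294.
V_code = -1.7 + (294/1024) × 3.4 = -0.7238281250 V.
e = -0.7246456 − (-0.7238281250) = −0.817 mV.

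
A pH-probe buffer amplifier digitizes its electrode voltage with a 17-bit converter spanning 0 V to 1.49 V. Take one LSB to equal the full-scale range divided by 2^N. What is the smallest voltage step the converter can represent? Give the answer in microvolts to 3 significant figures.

V_FS = 1.49 V.
There are 2^17 = 131072 steps.
Step size = 1.49/131072 V = 11.4 µV.

11.4 µV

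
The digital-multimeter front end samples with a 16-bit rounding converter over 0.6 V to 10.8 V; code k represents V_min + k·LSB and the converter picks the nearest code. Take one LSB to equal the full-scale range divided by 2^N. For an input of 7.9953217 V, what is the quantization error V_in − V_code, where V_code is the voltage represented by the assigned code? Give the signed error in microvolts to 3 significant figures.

−51.8 µV

The full-scale span is 10.8 − (0.6) = 10.2 V. LSB = 10.2 V / 2^16 ≈ 155.6 µV.
(7.9953217 − (0.6)) / LSB = 7.3953217 × 65536/10.2 = 47515.6670. Nearest integer: k = 47516.
V_code = 0.6 + (47516/65536) × 10.2 = 7.9953735352 V.
Error = V_in − V_code = 7.9953217 − (7.9953735352) = −51.8 µV.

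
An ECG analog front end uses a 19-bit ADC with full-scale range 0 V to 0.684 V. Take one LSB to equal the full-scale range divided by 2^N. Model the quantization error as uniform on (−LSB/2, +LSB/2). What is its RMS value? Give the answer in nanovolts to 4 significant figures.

V_FS = 0.684 V.
Step size = 0.684/524288 V = 1.30463 µV.
σ_q = LSB/√12 = 1.30463 µV/3.4641 = 376.6 nV.

376.6 nV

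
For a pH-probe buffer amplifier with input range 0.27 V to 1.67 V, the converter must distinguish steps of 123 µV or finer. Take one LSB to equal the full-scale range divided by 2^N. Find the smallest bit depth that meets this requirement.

14 bits

Span: 1.67 V − (0.27 V) = 1.4 V.
1.4 V / 123 µV = 11380. Since 2^13 = 8192 and 2^14 = 16384, N = 14.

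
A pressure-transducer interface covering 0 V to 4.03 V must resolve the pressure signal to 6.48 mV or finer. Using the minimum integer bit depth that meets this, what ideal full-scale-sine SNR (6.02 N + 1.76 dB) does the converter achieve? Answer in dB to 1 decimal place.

Full-scale range = 4.03 V.
4.03 V / 6.48 mV = 621.9. Since 2^9 = 512 and 2^10 = 1024, N = 10.
Ideal SNR at N = 10: 6.02·10 + 1.76 = 62.0 dB.

62.0 dB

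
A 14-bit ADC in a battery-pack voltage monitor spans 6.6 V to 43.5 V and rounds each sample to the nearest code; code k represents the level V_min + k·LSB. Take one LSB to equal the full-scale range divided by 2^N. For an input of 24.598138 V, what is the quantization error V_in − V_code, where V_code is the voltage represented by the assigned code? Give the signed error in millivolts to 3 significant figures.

+0.830 mV

The full-scale span is 43.5 − (6.6) = 36.9 V. LSB = 36.9 V / 2^14 ≈ 2.252 mV.
(24.598138 − (6.6)) / LSB = 17.998138 × 16384/36.9 = 7991.3684. Nearest integer: k = 7991.
V_code = 6.6 + (7991/16384) × 36.9 = 24.597308350 V.
e = 24.598138 − (24.597308350) = +0.830 mV.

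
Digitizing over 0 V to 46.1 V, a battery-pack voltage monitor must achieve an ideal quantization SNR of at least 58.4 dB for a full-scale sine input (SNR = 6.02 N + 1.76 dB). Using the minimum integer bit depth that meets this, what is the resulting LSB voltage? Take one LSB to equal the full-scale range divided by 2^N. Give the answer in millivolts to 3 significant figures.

Full-scale range = 46.1 V.
Required N = ⌈(58.4 − 1.76)/6.02⌉ = ⌈9.409⌉ = 10.
LSB = 46.1 V ÷ 2^10 = 46.1/1024 V = 45.0 mV.

45.0 mV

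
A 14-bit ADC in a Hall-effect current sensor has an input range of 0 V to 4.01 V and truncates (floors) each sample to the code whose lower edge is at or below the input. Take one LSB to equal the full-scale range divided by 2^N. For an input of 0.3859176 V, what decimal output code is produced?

1576

Range is 4.01 V. LSB = 4.01 V / 2^14 ≈ 244.8 µV.
(V_in − V_min) × 2^14/range = (0.3859176 − (0)) × 16384/4.01 = 1576.777.
Floor → code = 1576.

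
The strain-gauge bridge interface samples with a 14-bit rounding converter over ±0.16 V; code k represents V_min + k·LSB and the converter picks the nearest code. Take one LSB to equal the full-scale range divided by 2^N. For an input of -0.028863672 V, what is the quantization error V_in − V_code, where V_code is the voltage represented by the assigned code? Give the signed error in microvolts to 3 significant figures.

Span: 0.16 V − (-0.16 V) = 0.32 V. LSB = 0.32 V / 2^14 ≈ 19.53 µV.
(V_in − V_min)/LSB = (-0.028863672 − (-0.16)) × 16384/0.32 = 6714.1800 → nearest code k = 6714.
V_code = -0.16 + (6714/16384) × 0.32 = -0.028867187500 V.
e = -0.028863672 − (-0.028867187500) = +3.52 µV.

+3.52 µV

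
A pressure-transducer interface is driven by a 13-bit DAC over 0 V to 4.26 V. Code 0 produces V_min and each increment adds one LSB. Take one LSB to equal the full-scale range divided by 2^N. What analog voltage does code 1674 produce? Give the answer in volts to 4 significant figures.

0.8705 V

V_FS = 4.26 V. LSB = 4.26 V / 2^13.
Output = V_min + (1674/8192) × range = 0 + 0.204346 × 4.26 V
      = 0 V + 0.870513 V = 0.870513 V.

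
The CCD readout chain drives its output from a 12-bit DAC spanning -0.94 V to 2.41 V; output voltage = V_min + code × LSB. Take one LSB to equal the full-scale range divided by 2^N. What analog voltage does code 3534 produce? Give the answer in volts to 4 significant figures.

1.950 V

Range = 2.41 − (-0.94) = 3.35 V. LSB = 3.35 V / 2^12.
V_out = -0.94 + 3534 × (3.35/4096) V
      = -0.94 + 2.89036 = 1.95036 V.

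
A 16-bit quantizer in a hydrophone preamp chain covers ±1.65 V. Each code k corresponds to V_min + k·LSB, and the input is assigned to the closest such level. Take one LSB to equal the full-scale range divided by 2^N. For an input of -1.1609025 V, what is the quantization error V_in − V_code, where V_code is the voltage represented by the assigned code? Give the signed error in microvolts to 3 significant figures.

Full-scale range = 1.65 V − (-1.65 V) = 3.3 V. LSB = 3.3 V / 2^16 ≈ 50.35 µV.
(V_in − V_min)/LSB = (-1.1609025 − (-1.65)) × 65536/3.3 = 9713.1799 → nearest code k = 9713.
Reconstructed level: -1.65 + 9713 × 3.3/65536 V = -1.1609115601 V.
V_in − V_code = -1.1609025 − (-1.1609115601) = +9.06 µV.

+9.06 µV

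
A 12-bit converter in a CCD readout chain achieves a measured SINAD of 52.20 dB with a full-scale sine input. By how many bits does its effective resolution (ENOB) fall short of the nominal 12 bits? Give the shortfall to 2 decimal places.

3.62 bits

ENOB = (SINAD − 1.76)/6.02 = (52.20 − 1.76)/6.02 = 8.3787 bits.
Shortfall = 12 − 8.3787 = 3.6213 bits.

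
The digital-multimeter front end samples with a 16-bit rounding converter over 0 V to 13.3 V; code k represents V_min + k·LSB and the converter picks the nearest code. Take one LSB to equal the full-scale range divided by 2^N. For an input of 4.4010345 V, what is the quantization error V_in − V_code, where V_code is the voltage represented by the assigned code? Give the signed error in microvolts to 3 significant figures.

+36.6 µV

V_FS = 13.3 V. LSB = 13.3 V / 2^16 ≈ 202.9 µV.
Position in LSBs: (4.4010345 − (0)) × 65536/13.3 = 21686.1802; rounding gives k = 21686.
Reconstructed level: 0 + 21686 × 13.3/65536 V = 4.4009979248 V.
V_in − V_code = 4.4010345 − (4.4009979248) = +36.6 µV.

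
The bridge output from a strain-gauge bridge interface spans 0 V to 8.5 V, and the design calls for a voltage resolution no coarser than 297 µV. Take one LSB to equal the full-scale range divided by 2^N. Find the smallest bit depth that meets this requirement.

15 bits

Span = 8.5 V.
8.5 V / 297 µV = 28620. Since 2^14 = 16384 and 2^15 = 32768, N = 15.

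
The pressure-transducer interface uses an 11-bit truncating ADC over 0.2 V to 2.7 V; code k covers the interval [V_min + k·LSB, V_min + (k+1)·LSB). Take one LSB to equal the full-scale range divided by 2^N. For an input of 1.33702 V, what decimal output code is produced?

931

Range = 2.7 − (0.2) = 2.5 V. LSB = 2.5 V / 2^11 ≈ 1.221 mV.
code = ⌊(V_in − V_min)/LSB⌋ = ⌊(V_in − V_min) × 2^11 / range⌋
     = ⌊(1.33702 − (0.2)) × 2048 / 2.5⌋ = ⌊1.13702 × 2048/2.5⌋
     = ⌊931.447⌋ = 931.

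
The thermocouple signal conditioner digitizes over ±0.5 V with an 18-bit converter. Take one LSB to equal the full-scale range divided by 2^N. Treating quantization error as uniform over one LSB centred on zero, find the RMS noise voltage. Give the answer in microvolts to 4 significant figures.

Span: 0.5 V − (-0.5 V) = 1 V.
Step size = 1/262144 V = 3.81470 µV.
RMS of a uniform error over width LSB is LSB/√12 = 1.101 µV.

1.101 µV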